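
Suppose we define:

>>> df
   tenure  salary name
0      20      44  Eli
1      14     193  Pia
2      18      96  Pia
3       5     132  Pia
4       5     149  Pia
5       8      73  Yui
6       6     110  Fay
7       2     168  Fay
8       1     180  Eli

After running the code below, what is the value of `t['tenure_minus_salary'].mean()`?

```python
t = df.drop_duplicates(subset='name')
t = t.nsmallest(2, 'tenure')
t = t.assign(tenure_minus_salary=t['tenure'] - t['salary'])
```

drop duplicate name (keep=first):
   tenure  salary name
0      20      44  Eli
1      14     193  Pia
5       8      73  Yui
6       6     110  Fay
take 2 rows with smallest tenure:
   tenure  salary name
6       6     110  Fay
5       8      73  Yui
add column tenure_minus_salary = t['tenure'] - t['salary']:
   tenure  salary name  tenure_minus_salary
6       6     110  Fay                 -104
5       8      73  Yui                  -65

-84.5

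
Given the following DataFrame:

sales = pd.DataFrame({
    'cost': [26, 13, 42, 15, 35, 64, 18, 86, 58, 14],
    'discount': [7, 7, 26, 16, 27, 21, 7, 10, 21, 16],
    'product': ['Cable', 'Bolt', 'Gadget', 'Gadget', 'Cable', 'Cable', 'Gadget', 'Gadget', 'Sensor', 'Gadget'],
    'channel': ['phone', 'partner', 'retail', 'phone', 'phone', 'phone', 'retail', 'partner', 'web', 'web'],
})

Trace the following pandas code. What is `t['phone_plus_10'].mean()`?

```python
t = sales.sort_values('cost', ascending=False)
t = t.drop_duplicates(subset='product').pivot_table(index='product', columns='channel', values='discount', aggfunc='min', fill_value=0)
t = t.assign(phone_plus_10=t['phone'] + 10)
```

sort by cost descending:
   cost  discount product  channel
7    86        10  Gadget  partner
5    64        21   Cable    phone
8    58        21  Sensor      web
2    42        26  Gadget   retail
4    35        27   Cable    phone
0    26         7   Cable    phone
6    18         7  Gadget   retail
3    15        16  Gadget    phone
9    14        16  Gadget      web
1    13         7    Bolt  partner
drop duplicate product (keep=first):
   cost  discount product  channel
7    86        10  Gadget  partner
5    64        21   Cable    phone
8    58        21  Sensor      web
1    13         7    Bolt  partner
pivot: rows=product, cols=channel, min(discount):
channel  partner  phone  web
product                     
Bolt           7      0    0
Cable          0     21    0
Gadget        10      0    0
Sensor         0      0   21
add column phone_plus_10 = t['phone'] + 10:
channel  partner  phone  web  phone_plus_10
product                                    
Bolt           7      0    0             10
Cable          0     21    0             31
Gadget        10      0    0             10
Sensor         0      0   21             10
Hence 15.25.

15.25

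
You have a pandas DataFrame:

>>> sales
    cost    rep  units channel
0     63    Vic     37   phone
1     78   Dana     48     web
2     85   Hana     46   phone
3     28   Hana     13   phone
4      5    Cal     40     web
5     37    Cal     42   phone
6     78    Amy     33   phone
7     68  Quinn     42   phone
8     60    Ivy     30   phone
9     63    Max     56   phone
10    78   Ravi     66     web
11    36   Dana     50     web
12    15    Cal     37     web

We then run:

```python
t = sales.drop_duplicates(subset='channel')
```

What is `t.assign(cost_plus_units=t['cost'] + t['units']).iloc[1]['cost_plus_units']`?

126

drop duplicate channel (keep=first):
   cost   rep  units channel
0    63   Vic     37   phone
1    78  Dana     48     web
add column cost_plus_units = t['cost'] + t['units']:
   cost   rep  units channel  cost_plus_units
0    63   Vic     37   phone              100
1    78  Dana     48     web              126
The value at position 1, column 'cost_plus_units' is 126.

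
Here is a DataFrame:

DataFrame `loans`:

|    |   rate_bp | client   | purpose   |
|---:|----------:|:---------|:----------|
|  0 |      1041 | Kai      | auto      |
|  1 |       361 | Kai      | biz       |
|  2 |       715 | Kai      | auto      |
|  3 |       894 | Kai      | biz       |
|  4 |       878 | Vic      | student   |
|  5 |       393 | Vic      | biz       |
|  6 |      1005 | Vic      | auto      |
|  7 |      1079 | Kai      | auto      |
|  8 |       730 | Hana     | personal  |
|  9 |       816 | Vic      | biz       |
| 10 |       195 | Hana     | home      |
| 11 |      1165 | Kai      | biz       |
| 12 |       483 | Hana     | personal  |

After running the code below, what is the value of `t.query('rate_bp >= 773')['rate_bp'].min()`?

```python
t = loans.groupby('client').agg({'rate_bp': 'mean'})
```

773.0

group by client, mean of rate_bp:
           rate_bp
client            
Hana    469.333333
Kai     875.833333
Vic     773.000000
filter rows where rate_bp >= 773:
           rate_bp
client            
Kai     875.833333
Vic     773.000000
The min of column 'rate_bp' is 773.0.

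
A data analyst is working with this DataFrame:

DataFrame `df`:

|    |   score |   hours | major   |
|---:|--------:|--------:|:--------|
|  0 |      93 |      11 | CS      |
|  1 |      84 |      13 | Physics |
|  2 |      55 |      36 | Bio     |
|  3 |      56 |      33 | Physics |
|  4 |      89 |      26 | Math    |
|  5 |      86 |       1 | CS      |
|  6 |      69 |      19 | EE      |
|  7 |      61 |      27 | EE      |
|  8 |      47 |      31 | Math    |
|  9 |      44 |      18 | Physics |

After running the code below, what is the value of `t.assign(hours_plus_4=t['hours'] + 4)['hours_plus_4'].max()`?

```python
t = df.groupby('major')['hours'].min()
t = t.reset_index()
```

group by major, min of hours:
major
Bio        36
CS          1
EE         19
Math       26
Physics    13
Name: hours, dtype: int64
reset_index():
     major  hours
0      Bio     36
1       CS      1
2       EE     19
3     Math     26
4  Physics     13
add column hours_plus_4 = t['hours'] + 4:
     major  hours  hours_plus_4
0      Bio     36            40
1       CS      1             5
2       EE     19            23
3     Math     26            30
4  Physics     13            17

40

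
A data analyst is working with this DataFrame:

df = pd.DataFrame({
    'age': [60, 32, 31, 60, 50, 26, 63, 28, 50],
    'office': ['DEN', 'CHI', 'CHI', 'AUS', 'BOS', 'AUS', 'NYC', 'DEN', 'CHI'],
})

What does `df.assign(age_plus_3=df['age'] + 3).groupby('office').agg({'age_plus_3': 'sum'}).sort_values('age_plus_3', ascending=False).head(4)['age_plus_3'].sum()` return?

374

add column age_plus_3 = df['age'] + 3:
   age office  age_plus_3
0   60    DEN          63
1   32    CHI          35
2   31    CHI          34
3   60    AUS          63
4   50    BOS          53
5   26    AUS          29
6   63    NYC          66
7   28    DEN          31
8   50    CHI          53
group by office, sum of age_plus_3:
        age_plus_3
office            
AUS             92
BOS             53
CHI            122
DEN             94
NYC             66
sort by age_plus_3 descending:
        age_plus_3
office            
CHI            122
DEN             94
AUS             92
NYC             66
BOS             53
take first 4 rows:
        age_plus_3
office            
CHI            122
DEN             94
AUS             92
NYC             66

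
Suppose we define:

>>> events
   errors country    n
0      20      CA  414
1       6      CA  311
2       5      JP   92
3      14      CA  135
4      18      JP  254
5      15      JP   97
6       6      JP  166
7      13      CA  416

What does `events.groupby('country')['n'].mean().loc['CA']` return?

319.0

group by country, mean of n:
country
CA    319.00
JP    152.25
Name: n, dtype: float64
Reading off the value at index 'CA', we get 319.0.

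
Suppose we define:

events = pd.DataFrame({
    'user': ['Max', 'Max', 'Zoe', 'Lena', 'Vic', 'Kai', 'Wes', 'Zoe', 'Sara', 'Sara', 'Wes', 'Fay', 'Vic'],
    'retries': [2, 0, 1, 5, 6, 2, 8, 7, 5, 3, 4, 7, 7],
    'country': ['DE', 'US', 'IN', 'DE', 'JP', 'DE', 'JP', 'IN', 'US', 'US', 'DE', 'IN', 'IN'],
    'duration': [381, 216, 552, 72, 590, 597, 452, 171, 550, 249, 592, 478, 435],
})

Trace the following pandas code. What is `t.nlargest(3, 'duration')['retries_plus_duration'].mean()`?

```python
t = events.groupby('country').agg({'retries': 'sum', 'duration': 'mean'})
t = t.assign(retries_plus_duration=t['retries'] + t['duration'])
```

463.166666667

group by country: sum(retries), mean(duration):
         retries    duration
country                     
DE            13  410.500000
IN            22  409.000000
JP            14  521.000000
US             8  338.333333
add column retries_plus_duration = t['retries'] + t['duration']:
         retries    duration  retries_plus_duration
country                                            
DE            13  410.500000             423.500000
IN            22  409.000000             431.000000
JP            14  521.000000             535.000000
US             8  338.333333             346.333333
take 3 rows with largest duration:
         retries  duration  retries_plus_duration
country                                          
JP            14     521.0                  535.0
DE            13     410.5                  423.5
IN            22     409.0                  431.0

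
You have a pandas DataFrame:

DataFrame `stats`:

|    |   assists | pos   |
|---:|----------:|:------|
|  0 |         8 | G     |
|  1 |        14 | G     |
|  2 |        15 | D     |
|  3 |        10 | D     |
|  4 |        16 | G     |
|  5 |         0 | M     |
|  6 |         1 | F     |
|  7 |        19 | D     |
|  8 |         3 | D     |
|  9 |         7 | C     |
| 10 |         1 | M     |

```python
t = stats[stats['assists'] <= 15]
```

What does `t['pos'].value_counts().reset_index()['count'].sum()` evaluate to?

filter rows where assists <= 15:
    assists pos
0         8   G
1        14   G
2        15   D
3        10   D
5         0   M
6         1   F
8         3   D
9         7   C
10        1   M
value_counts of pos:
pos
D    3
G    2
M    2
F    1
C    1
Name: count, dtype: int64
reset_index():
  pos  count
0   D      3
1   G      2
2   M      2
3   F      1
4   C      1
So sum() = 9.

9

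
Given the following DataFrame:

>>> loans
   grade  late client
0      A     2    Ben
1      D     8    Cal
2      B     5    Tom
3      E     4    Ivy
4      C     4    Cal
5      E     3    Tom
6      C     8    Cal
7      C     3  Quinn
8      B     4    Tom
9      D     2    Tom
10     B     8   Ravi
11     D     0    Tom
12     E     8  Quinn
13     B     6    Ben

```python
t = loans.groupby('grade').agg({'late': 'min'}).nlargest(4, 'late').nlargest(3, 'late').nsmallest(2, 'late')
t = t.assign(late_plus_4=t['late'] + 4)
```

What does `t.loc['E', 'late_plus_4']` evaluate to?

7

group by grade, min of late:
       late
grade      
A         2
B         4
C         3
D         0
E         3
take 4 rows with largest late:
       late
grade      
B         4
C         3
E         3
A         2
take 3 rows with largest late:
       late
grade      
B         4
C         3
E         3
take 2 rows with smallest late:
       late
grade      
C         3
E         3
add column late_plus_4 = t['late'] + 4:
       late  late_plus_4
grade                   
C         3            7
E         3            7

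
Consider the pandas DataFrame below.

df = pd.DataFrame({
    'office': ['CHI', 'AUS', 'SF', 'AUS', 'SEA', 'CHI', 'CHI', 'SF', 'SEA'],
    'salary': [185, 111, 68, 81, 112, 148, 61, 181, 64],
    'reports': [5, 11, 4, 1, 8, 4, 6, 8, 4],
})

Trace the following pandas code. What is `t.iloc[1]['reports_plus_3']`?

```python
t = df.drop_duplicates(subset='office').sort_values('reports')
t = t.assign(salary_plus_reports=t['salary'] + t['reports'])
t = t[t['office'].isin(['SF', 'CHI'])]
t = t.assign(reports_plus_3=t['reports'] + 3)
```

8

drop duplicate office (keep=first):
  office  salary  reports
0    CHI     185        5
1    AUS     111       11
2     SF      68        4
4    SEA     112        8
sort by reports:
  office  salary  reports
2     SF      68        4
0    CHI     185        5
4    SEA     112        8
1    AUS     111       11
add column salary_plus_reports = t['salary'] + t['reports']:
  office  salary  reports  salary_plus_reports
2     SF      68        4                   72
0    CHI     185        5                  190
4    SEA     112        8                  120
1    AUS     111       11                  122
filter rows where office in ['SF', 'CHI']:
  office  salary  reports  salary_plus_reports
2     SF      68        4                   72
0    CHI     185        5                  190
add column reports_plus_3 = t['reports'] + 3:
  office  salary  reports  salary_plus_reports  reports_plus_3
2     SF      68        4                   72               7
0    CHI     185        5                  190               8
Reading off the value at position 1, column 'reports_plus_3', we get 8.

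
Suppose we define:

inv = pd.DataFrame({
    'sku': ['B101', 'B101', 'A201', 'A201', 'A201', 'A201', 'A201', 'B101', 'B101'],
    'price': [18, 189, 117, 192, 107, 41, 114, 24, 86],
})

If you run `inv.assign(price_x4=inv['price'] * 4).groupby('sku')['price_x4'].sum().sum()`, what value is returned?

add column price_x4 = inv['price'] * 4:
    sku  price  price_x4
0  B101     18        72
1  B101    189       756
2  A201    117       468
3  A201    192       768
4  A201    107       428
5  A201     41       164
6  A201    114       456
7  B101     24        96
8  B101     86       344
group by sku, sum of price_x4:
sku
A201    2284
B101    1268
Name: price_x4, dtype: int64
Then the sum of the resulting series: 3552

3552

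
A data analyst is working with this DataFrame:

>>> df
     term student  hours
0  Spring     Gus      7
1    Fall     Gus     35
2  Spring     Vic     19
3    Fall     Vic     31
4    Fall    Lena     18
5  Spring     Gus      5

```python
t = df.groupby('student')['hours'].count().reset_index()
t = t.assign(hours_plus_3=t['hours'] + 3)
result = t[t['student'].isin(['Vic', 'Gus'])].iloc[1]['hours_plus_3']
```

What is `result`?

group by student, count of hours:
student
Gus     3
Lena    1
Vic     2
Name: hours, dtype: int64
reset_index():
  student  hours
0     Gus      3
1    Lena      1
2     Vic      2
add column hours_plus_3 = t['hours'] + 3:
  student  hours  hours_plus_3
0     Gus      3             6
1    Lena      1             4
2     Vic      2             5
filter rows where student in ['Vic', 'Gus']:
  student  hours  hours_plus_3
0     Gus      3             6
2     Vic      2             5

5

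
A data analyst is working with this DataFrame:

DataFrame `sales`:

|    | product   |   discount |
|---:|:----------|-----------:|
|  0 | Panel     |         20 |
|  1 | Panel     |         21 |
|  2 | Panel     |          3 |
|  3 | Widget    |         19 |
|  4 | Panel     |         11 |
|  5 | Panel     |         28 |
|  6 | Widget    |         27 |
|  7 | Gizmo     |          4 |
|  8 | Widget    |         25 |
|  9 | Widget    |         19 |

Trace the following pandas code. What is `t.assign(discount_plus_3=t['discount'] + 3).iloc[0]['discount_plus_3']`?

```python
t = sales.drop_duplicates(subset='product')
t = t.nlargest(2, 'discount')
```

drop duplicate product (keep=first):
  product  discount
0   Panel        20
3  Widget        19
7   Gizmo         4
take 2 rows with largest discount:
  product  discount
0   Panel        20
3  Widget        19
add column discount_plus_3 = t['discount'] + 3:
  product  discount  discount_plus_3
0   Panel        20               23
3  Widget        19               22
Taking the value at position 0, column 'discount_plus_3' gives 23.

23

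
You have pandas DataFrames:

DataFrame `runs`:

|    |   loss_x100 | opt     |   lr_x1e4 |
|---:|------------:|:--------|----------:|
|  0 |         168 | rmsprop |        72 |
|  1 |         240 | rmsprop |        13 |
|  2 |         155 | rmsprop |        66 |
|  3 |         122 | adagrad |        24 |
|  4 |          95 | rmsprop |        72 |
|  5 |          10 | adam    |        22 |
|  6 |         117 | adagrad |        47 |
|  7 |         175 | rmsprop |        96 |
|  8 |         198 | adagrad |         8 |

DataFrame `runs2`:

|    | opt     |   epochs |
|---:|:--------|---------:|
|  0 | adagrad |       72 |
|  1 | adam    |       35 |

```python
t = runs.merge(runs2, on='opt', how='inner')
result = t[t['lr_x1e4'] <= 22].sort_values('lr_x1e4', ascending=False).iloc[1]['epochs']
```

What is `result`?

72

merge on 'opt' (how='inner') → 4 rows:
   loss_x100      opt  lr_x1e4  epochs
0        122  adagrad       24      72
1         10     adam       22      35
2        117  adagrad       47      72
3        198  adagrad        8      72
filter rows where lr_x1e4 <= 22:
   loss_x100      opt  lr_x1e4  epochs
1         10     adam       22      35
3        198  adagrad        8      72
sort by lr_x1e4 descending:
   loss_x100      opt  lr_x1e4  epochs
1         10     adam       22      35
3        198  adagrad        8      72
Finally, value at position 1, column 'epochs' = 72.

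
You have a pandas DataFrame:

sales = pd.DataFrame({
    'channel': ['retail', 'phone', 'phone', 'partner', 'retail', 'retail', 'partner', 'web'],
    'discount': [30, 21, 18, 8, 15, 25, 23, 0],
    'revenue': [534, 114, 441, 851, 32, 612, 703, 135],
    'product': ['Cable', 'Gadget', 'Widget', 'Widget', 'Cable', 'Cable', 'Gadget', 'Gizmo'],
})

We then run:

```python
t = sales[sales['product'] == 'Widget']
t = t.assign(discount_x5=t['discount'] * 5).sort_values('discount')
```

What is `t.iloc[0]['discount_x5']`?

40

filter rows where product == 'Widget':
   channel  discount  revenue product
2    phone        18      441  Widget
3  partner         8      851  Widget
add column discount_x5 = t['discount'] * 5:
   channel  discount  revenue product  discount_x5
2    phone        18      441  Widget           90
3  partner         8      851  Widget           40
sort by discount:
   channel  discount  revenue product  discount_x5
3  partner         8      851  Widget           40
2    phone        18      441  Widget           90
So iloc[0]['discount_x5'] = 40.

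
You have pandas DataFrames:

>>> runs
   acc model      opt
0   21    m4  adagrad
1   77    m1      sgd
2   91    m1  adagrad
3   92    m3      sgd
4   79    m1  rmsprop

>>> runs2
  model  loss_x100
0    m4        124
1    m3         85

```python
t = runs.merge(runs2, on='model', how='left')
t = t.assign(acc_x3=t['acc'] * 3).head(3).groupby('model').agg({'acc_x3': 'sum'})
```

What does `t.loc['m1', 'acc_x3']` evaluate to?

504

merge on 'model' (how='left') → 5 rows:
   acc model      opt  loss_x100
0   21    m4  adagrad      124.0
1   77    m1      sgd        NaN
2   91    m1  adagrad        NaN
3   92    m3      sgd       85.0
4   79    m1  rmsprop        NaN
add column acc_x3 = t['acc'] * 3:
   acc model      opt  loss_x100  acc_x3
0   21    m4  adagrad      124.0      63
1   77    m1      sgd        NaN     231
2   91    m1  adagrad        NaN     273
3   92    m3      sgd       85.0     276
4   79    m1  rmsprop        NaN     237
take first 3 rows:
   acc model      opt  loss_x100  acc_x3
0   21    m4  adagrad      124.0      63
1   77    m1      sgd        NaN     231
2   91    m1  adagrad        NaN     273
group by model, sum of acc_x3:
       acc_x3
model        
m1        504
m4         63
Then the value at row 'm1', column 'acc_x3': 504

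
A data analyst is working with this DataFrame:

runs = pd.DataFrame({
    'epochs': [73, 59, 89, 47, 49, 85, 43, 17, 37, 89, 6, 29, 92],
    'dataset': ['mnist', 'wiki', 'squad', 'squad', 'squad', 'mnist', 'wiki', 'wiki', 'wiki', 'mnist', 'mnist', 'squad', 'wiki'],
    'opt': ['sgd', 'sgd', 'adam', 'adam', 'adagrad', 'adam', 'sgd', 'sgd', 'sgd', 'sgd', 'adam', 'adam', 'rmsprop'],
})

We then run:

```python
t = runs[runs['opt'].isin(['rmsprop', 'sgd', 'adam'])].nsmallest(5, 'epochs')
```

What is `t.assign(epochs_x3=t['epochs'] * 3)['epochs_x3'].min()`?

filter rows where opt in ['rmsprop', 'sgd', 'adam']:
    epochs dataset      opt
0       73   mnist      sgd
1       59    wiki      sgd
2       89   squad     adam
3       47   squad     adam
5       85   mnist     adam
6       43    wiki      sgd
7       17    wiki      sgd
8       37    wiki      sgd
9       89   mnist      sgd
10       6   mnist     adam
11      29   squad     adam
12      92    wiki  rmsprop
take 5 rows with smallest epochs:
    epochs dataset   opt
10       6   mnist  adam
7       17    wiki   sgd
11      29   squad  adam
8       37    wiki   sgd
6       43    wiki   sgd
add column epochs_x3 = t['epochs'] * 3:
    epochs dataset   opt  epochs_x3
10       6   mnist  adam         18
7       17    wiki   sgd         51
11      29   squad  adam         87
8       37    wiki   sgd        111
6       43    wiki   sgd        129
So min() = 18.

18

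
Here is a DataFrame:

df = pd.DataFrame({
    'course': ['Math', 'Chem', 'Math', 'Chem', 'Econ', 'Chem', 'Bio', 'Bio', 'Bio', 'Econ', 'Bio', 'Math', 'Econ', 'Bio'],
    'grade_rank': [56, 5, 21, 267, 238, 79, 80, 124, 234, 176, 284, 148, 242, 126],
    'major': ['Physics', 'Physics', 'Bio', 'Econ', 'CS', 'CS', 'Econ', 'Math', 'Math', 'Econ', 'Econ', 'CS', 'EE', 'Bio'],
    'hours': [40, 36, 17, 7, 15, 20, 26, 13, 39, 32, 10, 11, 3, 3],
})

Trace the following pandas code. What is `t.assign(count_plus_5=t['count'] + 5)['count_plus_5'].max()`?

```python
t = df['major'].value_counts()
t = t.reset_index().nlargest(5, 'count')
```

value_counts of major:
major
Econ       4
CS         3
Physics    2
Bio        2
Math       2
EE         1
Name: count, dtype: int64
reset_index():
     major  count
0     Econ      4
1       CS      3
2  Physics      2
3      Bio      2
4     Math      2
5       EE      1
take 5 rows with largest count:
     major  count
0     Econ      4
1       CS      3
2  Physics      2
3      Bio      2
4     Math      2
add column count_plus_5 = t['count'] + 5:
     major  count  count_plus_5
0     Econ      4             9
1       CS      3             8
2  Physics      2             7
3      Bio      2             7
4     Math      2             7
So max() = 9.

9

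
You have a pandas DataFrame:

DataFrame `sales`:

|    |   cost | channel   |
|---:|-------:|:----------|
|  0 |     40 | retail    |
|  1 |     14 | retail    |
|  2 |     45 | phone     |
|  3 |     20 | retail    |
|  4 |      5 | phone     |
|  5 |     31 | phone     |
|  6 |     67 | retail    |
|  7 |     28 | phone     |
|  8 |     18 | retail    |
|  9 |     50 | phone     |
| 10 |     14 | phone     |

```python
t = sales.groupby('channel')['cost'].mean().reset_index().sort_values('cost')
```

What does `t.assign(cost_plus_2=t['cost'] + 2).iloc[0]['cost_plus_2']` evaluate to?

30.8333333333

group by channel, mean of cost:
channel
phone     28.833333
retail    31.800000
Name: cost, dtype: float64
reset_index():
  channel       cost
0   phone  28.833333
1  retail  31.800000
sort by cost:
  channel       cost
0   phone  28.833333
1  retail  31.800000
add column cost_plus_2 = t['cost'] + 2:
  channel       cost  cost_plus_2
0   phone  28.833333    30.833333
1  retail  31.800000    33.800000
Hence 30.8333333333.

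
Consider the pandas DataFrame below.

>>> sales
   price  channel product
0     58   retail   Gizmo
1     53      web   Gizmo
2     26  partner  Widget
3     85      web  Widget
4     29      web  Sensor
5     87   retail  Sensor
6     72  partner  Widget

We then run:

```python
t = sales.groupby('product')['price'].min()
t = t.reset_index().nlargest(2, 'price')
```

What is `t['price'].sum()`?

group by product, min of price:
product
Gizmo     53
Sensor    29
Widget    26
Name: price, dtype: int64
reset_index():
  product  price
0   Gizmo     53
1  Sensor     29
2  Widget     26
take 2 rows with largest price:
  product  price
0   Gizmo     53
1  Sensor     29

82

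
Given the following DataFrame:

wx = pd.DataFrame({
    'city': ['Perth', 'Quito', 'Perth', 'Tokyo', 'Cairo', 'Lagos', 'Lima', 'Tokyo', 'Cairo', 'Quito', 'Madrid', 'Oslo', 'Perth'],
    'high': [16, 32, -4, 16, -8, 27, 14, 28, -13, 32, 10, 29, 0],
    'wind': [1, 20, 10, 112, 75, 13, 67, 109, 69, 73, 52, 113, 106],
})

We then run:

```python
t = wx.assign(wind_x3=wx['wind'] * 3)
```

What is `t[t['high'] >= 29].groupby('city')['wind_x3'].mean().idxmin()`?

Quito

add column wind_x3 = wx['wind'] * 3:
      city  high  wind  wind_x3
0    Perth    16     1        3
1    Quito    32    20       60
2    Perth    -4    10       30
3    Tokyo    16   112      336
4    Cairo    -8    75      225
5    Lagos    27    13       39
6     Lima    14    67      201
7    Tokyo    28   109      327
8    Cairo   -13    69      207
9    Quito    32    73      219
10  Madrid    10    52      156
11    Oslo    29   113      339
12   Perth     0   106      318
filter rows where high >= 29:
     city  high  wind  wind_x3
1   Quito    32    20       60
9   Quito    32    73      219
11   Oslo    29   113      339
group by city, mean of wind_x3:
city
Oslo     339.0
Quito    139.5
Name: wind_x3, dtype: float64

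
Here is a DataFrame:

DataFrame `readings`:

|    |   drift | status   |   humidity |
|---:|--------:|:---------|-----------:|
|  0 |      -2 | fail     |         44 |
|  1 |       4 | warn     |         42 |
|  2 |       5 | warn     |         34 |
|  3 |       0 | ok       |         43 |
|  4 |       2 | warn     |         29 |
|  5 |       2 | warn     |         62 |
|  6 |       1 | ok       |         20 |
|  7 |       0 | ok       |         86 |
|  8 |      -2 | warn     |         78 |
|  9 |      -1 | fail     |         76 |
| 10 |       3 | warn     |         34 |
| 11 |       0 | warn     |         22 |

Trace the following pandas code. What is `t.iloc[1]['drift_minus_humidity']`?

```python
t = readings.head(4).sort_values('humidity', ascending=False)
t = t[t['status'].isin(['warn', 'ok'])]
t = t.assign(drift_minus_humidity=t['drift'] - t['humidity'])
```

-38

take first 4 rows:
   drift status  humidity
0     -2   fail        44
1      4   warn        42
2      5   warn        34
3      0     ok        43
sort by humidity descending:
   drift status  humidity
0     -2   fail        44
3      0     ok        43
1      4   warn        42
2      5   warn        34
filter rows where status in ['warn', 'ok']:
   drift status  humidity
3      0     ok        43
1      4   warn        42
2      5   warn        34
add column drift_minus_humidity = t['drift'] - t['humidity']:
   drift status  humidity  drift_minus_humidity
3      0     ok        43                   -43
1      4   warn        42                   -38
2      5   warn        34                   -29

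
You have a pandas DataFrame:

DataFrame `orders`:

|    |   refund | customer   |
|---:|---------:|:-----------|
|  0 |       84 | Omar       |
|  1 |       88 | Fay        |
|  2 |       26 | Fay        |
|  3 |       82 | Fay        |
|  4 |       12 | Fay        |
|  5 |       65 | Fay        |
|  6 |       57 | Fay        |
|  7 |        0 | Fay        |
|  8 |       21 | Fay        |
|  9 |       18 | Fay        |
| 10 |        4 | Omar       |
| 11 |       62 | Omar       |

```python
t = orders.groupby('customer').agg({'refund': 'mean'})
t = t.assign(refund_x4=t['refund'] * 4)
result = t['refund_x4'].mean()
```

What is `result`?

182.0

group by customer, mean of refund:
          refund
customer        
Fay         41.0
Omar        50.0
add column refund_x4 = t['refund'] * 4:
          refund  refund_x4
customer                   
Fay         41.0      164.0
Omar        50.0      200.0
Then the mean of column 'refund_x4': 182.0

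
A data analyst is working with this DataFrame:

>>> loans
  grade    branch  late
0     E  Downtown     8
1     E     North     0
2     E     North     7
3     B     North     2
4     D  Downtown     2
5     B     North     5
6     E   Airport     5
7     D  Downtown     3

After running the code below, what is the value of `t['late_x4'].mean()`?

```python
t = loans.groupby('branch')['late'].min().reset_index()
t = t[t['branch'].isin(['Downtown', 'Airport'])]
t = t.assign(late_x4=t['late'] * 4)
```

14.0

group by branch, min of late:
branch
Airport     5
Downtown    2
North       0
Name: late, dtype: int64
reset_index():
     branch  late
0   Airport     5
1  Downtown     2
2     North     0
filter rows where branch in ['Downtown', 'Airport']:
     branch  late
0   Airport     5
1  Downtown     2
add column late_x4 = t['late'] * 4:
     branch  late  late_x4
0   Airport     5       20
1  Downtown     2        8
mean of column 'late_x4' → 14.0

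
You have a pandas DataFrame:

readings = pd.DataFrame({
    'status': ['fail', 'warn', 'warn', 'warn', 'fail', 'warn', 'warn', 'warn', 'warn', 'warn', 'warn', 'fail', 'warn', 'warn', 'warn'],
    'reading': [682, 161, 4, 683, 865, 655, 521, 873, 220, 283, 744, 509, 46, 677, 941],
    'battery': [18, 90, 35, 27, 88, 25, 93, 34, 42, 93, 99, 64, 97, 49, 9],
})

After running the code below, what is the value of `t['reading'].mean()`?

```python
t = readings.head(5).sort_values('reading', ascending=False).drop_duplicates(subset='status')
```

take first 5 rows:
  status  reading  battery
0   fail      682       18
1   warn      161       90
2   warn        4       35
3   warn      683       27
4   fail      865       88
sort by reading descending:
  status  reading  battery
4   fail      865       88
3   warn      683       27
0   fail      682       18
1   warn      161       90
2   warn        4       35
drop duplicate status (keep=first):
  status  reading  battery
4   fail      865       88
3   warn      683       27
So mean() = 774.0.

774.0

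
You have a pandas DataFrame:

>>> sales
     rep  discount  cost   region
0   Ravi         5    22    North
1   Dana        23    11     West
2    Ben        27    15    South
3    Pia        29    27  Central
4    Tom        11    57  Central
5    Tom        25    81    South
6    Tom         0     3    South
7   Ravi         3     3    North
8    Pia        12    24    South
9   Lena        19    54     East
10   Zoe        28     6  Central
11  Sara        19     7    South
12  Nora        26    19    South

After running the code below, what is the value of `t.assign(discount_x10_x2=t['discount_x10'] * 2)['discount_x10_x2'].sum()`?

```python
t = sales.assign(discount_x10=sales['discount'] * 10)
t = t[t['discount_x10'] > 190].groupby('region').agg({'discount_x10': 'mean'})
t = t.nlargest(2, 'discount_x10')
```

1090.0

add column discount_x10 = sales['discount'] * 10:
     rep  discount  cost   region  discount_x10
0   Ravi         5    22    North            50
1   Dana        23    11     West           230
2    Ben        27    15    South           270
3    Pia        29    27  Central           290
4    Tom        11    57  Central           110
5    Tom        25    81    South           250
6    Tom         0     3    South             0
7   Ravi         3     3    North            30
8    Pia        12    24    South           120
9   Lena        19    54     East           190
10   Zoe        28     6  Central           280
11  Sara        19     7    South           190
12  Nora        26    19    South           260
filter rows where discount_x10 > 190:
     rep  discount  cost   region  discount_x10
1   Dana        23    11     West           230
2    Ben        27    15    South           270
3    Pia        29    27  Central           290
5    Tom        25    81    South           250
10   Zoe        28     6  Central           280
12  Nora        26    19    South           260
group by region, mean of discount_x10:
         discount_x10
region               
Central         285.0
South           260.0
West            230.0
take 2 rows with largest discount_x10:
         discount_x10
region               
Central         285.0
South           260.0
add column discount_x10_x2 = t['discount_x10'] * 2:
         discount_x10  discount_x10_x2
region                                
Central         285.0            570.0
South           260.0            520.0
sum of column 'discount_x10_x2' → 1090.0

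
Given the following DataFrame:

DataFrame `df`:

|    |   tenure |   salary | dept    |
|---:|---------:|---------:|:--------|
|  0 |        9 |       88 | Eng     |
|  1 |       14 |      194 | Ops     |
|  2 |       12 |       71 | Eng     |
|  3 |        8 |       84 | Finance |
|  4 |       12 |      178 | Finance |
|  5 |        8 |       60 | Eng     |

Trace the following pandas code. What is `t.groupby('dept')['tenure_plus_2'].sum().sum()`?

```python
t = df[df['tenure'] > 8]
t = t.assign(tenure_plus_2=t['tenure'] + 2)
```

filter rows where tenure > 8:
   tenure  salary     dept
0       9      88      Eng
1      14     194      Ops
2      12      71      Eng
4      12     178  Finance
add column tenure_plus_2 = t['tenure'] + 2:
   tenure  salary     dept  tenure_plus_2
0       9      88      Eng             11
1      14     194      Ops             16
2      12      71      Eng             14
4      12     178  Finance             14
group by dept, sum of tenure_plus_2:
dept
Eng        25
Finance    14
Ops        16
Name: tenure_plus_2, dtype: int64
Reading off the sum of the resulting series, we get 55.

55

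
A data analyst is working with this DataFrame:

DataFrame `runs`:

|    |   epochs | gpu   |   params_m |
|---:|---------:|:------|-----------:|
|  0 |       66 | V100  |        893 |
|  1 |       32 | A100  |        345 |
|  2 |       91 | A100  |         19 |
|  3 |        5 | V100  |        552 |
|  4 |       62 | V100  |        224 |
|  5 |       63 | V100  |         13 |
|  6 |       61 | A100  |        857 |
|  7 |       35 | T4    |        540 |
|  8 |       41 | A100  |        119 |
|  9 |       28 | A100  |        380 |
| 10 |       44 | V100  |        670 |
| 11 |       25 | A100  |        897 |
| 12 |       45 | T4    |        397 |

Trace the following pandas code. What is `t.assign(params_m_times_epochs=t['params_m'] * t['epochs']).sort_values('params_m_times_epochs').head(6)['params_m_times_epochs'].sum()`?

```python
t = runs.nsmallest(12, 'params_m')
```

31867

take 12 rows with smallest params_m:
    epochs   gpu  params_m
5       63  V100        13
2       91  A100        19
8       41  A100       119
4       62  V100       224
1       32  A100       345
9       28  A100       380
12      45    T4       397
7       35    T4       540
3        5  V100       552
10      44  V100       670
6       61  A100       857
0       66  V100       893
add column params_m_times_epochs = t['params_m'] * t['epochs']:
    epochs   gpu  params_m  params_m_times_epochs
5       63  V100        13                    819
2       91  A100        19                   1729
8       41  A100       119                   4879
4       62  V100       224                  13888
1       32  A100       345                  11040
9       28  A100       380                  10640
12      45    T4       397                  17865
7       35    T4       540                  18900
3        5  V100       552                   2760
10      44  V100       670                  29480
6       61  A100       857                  52277
0       66  V100       893                  58938
sort by params_m_times_epochs:
    epochs   gpu  params_m  params_m_times_epochs
5       63  V100        13                    819
2       91  A100        19                   1729
3        5  V100       552                   2760
8       41  A100       119                   4879
9       28  A100       380                  10640
1       32  A100       345                  11040
4       62  V100       224                  13888
12      45    T4       397                  17865
7       35    T4       540                  18900
10      44  V100       670                  29480
6       61  A100       857                  52277
0       66  V100       893                  58938
take first 6 rows:
   epochs   gpu  params_m  params_m_times_epochs
5      63  V100        13                    819
2      91  A100        19                   1729
3       5  V100       552                   2760
8      41  A100       119                   4879
9      28  A100       380                  10640
1      32  A100       345                  11040
So sum() = 31867.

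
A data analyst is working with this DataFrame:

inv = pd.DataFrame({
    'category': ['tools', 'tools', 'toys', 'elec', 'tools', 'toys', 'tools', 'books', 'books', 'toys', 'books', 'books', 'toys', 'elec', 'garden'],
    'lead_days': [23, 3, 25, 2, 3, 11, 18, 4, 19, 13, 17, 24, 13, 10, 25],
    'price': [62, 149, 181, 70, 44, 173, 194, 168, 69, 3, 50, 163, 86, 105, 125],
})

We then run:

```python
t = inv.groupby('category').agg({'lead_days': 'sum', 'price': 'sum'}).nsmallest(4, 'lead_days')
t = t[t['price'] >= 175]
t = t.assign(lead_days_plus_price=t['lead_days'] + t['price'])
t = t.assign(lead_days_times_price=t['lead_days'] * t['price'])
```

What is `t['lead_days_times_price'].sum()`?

group by category: sum(lead_days), sum(price):
          lead_days  price
category                  
books            64    450
elec             12    175
garden           25    125
tools            47    449
toys             62    443
take 4 rows with smallest lead_days:
          lead_days  price
category                  
elec             12    175
garden           25    125
tools            47    449
toys             62    443
filter rows where price >= 175:
          lead_days  price
category                  
elec             12    175
tools            47    449
toys             62    443
add column lead_days_plus_price = t['lead_days'] + t['price']:
          lead_days  price  lead_days_plus_price
category                                        
elec             12    175                   187
tools            47    449                   496
toys             62    443                   505
add column lead_days_times_price = t['lead_days'] * t['price']:
          lead_days  price  lead_days_plus_price  lead_days_times_price
category                                                               
elec             12    175                   187                   2100
tools            47    449                   496                  21103
toys             62    443                   505                  27466
The sum of column 'lead_days_times_price' is 50669.

50669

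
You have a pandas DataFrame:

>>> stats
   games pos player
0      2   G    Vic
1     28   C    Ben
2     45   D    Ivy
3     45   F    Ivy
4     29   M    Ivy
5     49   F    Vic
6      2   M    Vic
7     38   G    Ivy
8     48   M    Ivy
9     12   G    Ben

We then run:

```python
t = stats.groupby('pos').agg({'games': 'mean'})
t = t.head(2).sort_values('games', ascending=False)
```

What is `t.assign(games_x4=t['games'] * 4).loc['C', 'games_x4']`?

group by pos, mean of games:
         games
pos           
C    28.000000
D    45.000000
F    47.000000
G    17.333333
M    26.333333
take first 2 rows:
     games
pos       
C     28.0
D     45.0
sort by games descending:
     games
pos       
D     45.0
C     28.0
add column games_x4 = t['games'] * 4:
     games  games_x4
pos                 
D     45.0     180.0
C     28.0     112.0
Then the value at row 'C', column 'games_x4': 112.0

112.0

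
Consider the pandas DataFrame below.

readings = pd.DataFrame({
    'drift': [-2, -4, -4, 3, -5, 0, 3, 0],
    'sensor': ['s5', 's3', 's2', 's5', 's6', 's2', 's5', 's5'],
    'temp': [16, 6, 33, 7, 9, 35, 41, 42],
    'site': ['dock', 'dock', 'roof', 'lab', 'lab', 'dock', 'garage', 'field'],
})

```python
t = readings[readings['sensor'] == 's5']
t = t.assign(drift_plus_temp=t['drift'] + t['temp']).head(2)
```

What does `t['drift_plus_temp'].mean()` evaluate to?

12.0

filter rows where sensor == 's5':
   drift sensor  temp    site
0     -2     s5    16    dock
3      3     s5     7     lab
6      3     s5    41  garage
7      0     s5    42   field
add column drift_plus_temp = t['drift'] + t['temp']:
   drift sensor  temp    site  drift_plus_temp
0     -2     s5    16    dock               14
3      3     s5     7     lab               10
6      3     s5    41  garage               44
7      0     s5    42   field               42
take first 2 rows:
   drift sensor  temp  site  drift_plus_temp
0     -2     s5    16  dock               14
3      3     s5     7   lab               10
Finally, mean of column 'drift_plus_temp' = 12.0.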